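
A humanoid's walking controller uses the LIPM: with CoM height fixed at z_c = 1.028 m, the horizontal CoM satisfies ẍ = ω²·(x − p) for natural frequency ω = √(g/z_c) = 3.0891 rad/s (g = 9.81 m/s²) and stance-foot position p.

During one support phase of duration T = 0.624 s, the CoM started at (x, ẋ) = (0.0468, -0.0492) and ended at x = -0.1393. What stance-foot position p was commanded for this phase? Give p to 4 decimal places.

p = 0.0996

ωT = 3.0891·0.624 = 1.927598; cosh(ωT) = 3.509241, sinh(ωT) = 3.363744
x(T) = p + (x₀−p)·cosh(ωT) + (ẋ₀/ω)·sinh(ωT) ⇒ p·(1 − cosh) = x(T) − x₀·cosh − (ẋ₀/ω)·sinh
numerator   = -0.1393 − (0.0468)·3.509241 − (-0.0492/3.0891)·3.363744 = -0.249958
denominator = 1 − 3.509241 = -2.509241
p = -0.249958 / -2.509241 = 0.0996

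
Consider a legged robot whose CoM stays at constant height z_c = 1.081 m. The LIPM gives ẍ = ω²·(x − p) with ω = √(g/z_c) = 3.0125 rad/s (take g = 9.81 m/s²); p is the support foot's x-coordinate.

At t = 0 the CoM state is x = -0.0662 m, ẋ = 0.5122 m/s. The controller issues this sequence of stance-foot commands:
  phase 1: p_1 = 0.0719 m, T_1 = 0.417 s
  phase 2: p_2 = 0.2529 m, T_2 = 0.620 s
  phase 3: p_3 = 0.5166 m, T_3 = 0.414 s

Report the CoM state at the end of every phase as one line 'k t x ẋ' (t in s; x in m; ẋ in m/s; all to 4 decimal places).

1 0.4170 0.0841 0.3010
2 1.0370 0.0092 -0.6091
3 1.4510 -0.7621 -3.5879

phase 1: p=0.0719, T=0.417, ωT=1.256212, cosh=1.898412, sinh=1.613682; start (x,ẋ)=(-0.066200, 0.512200) → end (x,ẋ)=(0.084095, 0.301033)
phase 2: p=0.2529, T=0.620, ωT=1.867750, cosh=3.314092, sinh=3.159622; start (x,ẋ)=(0.084095, 0.301033) → end (x,ẋ)=(0.009200, -0.609093)
phase 3: p=0.5166, T=0.414, ωT=1.247175, cosh=1.883906, sinh=1.596591; start (x,ẋ)=(0.009200, -0.609093) → end (x,ẋ)=(-0.762106, -3.587930)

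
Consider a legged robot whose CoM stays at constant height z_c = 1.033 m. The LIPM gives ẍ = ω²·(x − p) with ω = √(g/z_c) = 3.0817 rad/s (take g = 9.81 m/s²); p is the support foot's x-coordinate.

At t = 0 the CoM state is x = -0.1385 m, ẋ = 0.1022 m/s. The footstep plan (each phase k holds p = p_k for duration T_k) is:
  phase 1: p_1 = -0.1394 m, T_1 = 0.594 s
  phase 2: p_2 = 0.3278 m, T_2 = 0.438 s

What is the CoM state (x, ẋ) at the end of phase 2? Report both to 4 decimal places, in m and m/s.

x = -0.2247, ẋ = -1.3250

phase 1: p=-0.1394, T=0.594, ωT=1.830530, cosh=3.198759, sinh=3.038431; start (x,ẋ)=(-0.138500, 0.102200) → end (x,ẋ)=(-0.035756, 0.335340)
phase 2: p=0.3278, T=0.438, ωT=1.349785, cosh=2.057945, sinh=1.798649; start (x,ẋ)=(-0.035756, 0.335340) → end (x,ẋ)=(-0.224655, -1.325042)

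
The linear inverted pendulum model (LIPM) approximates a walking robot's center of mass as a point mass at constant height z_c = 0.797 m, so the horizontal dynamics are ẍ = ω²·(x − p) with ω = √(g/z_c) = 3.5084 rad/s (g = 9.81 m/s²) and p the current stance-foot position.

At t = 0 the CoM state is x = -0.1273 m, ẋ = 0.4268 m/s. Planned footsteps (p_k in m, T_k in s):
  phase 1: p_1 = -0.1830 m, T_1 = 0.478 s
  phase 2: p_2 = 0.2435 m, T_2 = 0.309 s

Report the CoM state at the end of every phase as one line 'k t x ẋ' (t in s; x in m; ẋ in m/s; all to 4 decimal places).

1 0.4780 0.2852 1.6859
2 0.7870 0.9414 2.9691

phase 1: p=-0.1830, T=0.478, ωT=1.677015, cosh=2.768248, sinh=2.581317; start (x,ẋ)=(-0.127300, 0.426800) → end (x,ẋ)=(0.285211, 1.685924)
phase 2: p=0.2435, T=0.309, ωT=1.084096, cosh=1.647486, sinh=1.309278; start (x,ẋ)=(0.285211, 1.685924) → end (x,ẋ)=(0.941378, 2.969134)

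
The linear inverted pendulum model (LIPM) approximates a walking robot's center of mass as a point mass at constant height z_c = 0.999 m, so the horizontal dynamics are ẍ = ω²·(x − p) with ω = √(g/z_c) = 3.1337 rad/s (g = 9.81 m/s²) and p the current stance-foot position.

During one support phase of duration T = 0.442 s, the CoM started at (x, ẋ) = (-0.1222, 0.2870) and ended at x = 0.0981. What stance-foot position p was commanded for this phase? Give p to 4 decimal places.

p = -0.1657

ωT = 3.1337·0.442 = 1.385095; cosh(ωT) = 2.122753, sinh(ωT) = 1.872454
x(T) = p + (x₀−p)·cosh(ωT) + (ẋ₀/ω)·sinh(ωT) ⇒ p·(1 − cosh) = x(T) − x₀·cosh − (ẋ₀/ω)·sinh
numerator   = 0.0981 − (-0.1222)·2.122753 − (0.2870/3.1337)·1.872454 = 0.186012
denominator = 1 − 2.122753 = -1.122753
p = 0.186012 / -1.122753 = -0.1657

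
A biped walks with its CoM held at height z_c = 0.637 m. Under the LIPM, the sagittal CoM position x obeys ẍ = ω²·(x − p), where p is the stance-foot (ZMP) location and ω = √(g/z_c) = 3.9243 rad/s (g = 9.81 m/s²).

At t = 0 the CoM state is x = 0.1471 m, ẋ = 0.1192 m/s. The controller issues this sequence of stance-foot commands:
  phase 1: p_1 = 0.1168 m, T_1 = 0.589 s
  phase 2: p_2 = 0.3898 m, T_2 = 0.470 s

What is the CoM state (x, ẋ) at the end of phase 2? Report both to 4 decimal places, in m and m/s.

x = 1.4406, ẋ = 4.2931

phase 1: p=0.1168, T=0.589, ωT=2.311413, cosh=5.093894, sinh=4.994773; start (x,ẋ)=(0.147100, 0.119200) → end (x,ẋ)=(0.422860, 1.201102)
phase 2: p=0.3898, T=0.470, ωT=1.844421, cosh=3.241277, sinh=3.083160; start (x,ẋ)=(0.422860, 1.201102) → end (x,ẋ)=(1.440614, 4.293111)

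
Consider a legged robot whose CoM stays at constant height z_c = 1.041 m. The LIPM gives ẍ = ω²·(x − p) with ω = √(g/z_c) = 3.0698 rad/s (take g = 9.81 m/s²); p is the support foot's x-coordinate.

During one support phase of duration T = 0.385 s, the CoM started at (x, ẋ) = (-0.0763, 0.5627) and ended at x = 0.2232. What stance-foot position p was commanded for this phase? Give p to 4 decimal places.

p = -0.1130

ωT = 3.0698·0.385 = 1.181873; cosh(ωT) = 1.783590, sinh(ωT) = 1.476886
x(T) = p + (x₀−p)·cosh(ωT) + (ẋ₀/ω)·sinh(ωT) ⇒ p·(1 − cosh) = x(T) − x₀·cosh − (ẋ₀/ω)·sinh
numerator   = 0.2232 − (-0.0763)·1.783590 − (0.5627/3.0698)·1.476886 = 0.088572
denominator = 1 − 1.783590 = -0.783590
p = 0.088572 / -0.783590 = -0.1130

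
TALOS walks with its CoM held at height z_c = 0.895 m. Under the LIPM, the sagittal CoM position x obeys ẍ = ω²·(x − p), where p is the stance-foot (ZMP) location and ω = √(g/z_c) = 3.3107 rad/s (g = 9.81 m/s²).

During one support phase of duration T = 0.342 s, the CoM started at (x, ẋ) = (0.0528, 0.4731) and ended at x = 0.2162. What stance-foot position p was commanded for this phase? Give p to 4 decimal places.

ωT = 3.3107·0.342 = 1.132259; cosh(ωT) = 1.712481, sinh(ωT) = 1.390177
x(T) = p + (x₀−p)·cosh(ωT) + (ẋ₀/ω)·sinh(ωT) ⇒ p·(1 − cosh) = x(T) − x₀·cosh − (ẋ₀/ω)·sinh
numerator   = 0.2162 − (0.0528)·1.712481 − (0.4731/3.3107)·1.390177 = -0.072876
denominator = 1 − 1.712481 = -0.712481
p = -0.072876 / -0.712481 = 0.1023

p = 0.1023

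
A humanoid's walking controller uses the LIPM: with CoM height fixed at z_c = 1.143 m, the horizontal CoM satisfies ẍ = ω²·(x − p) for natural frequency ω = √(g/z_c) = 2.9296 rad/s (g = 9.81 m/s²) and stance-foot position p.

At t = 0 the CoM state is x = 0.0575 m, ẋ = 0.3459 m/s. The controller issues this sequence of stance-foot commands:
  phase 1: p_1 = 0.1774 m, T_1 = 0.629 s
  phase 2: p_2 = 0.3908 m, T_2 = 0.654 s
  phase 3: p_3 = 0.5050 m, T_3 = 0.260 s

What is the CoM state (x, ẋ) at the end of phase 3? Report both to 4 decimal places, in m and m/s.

phase 1: p=0.1774, T=0.629, ωT=1.842718, cosh=3.236032, sinh=3.077646; start (x,ẋ)=(0.057500, 0.345900) → end (x,ẋ)=(0.152780, 0.038293)
phase 2: p=0.3908, T=0.654, ωT=1.915958, cosh=3.470324, sinh=3.323123; start (x,ẋ)=(0.152780, 0.038293) → end (x,ẋ)=(-0.391771, -2.184341)
phase 3: p=0.5050, T=0.260, ωT=0.761696, cosh=1.304390, sinh=0.837516; start (x,ẋ)=(-0.391771, -2.184341) → end (x,ẋ)=(-1.289200, -5.049538)

x = -1.2892, ẋ = -5.0495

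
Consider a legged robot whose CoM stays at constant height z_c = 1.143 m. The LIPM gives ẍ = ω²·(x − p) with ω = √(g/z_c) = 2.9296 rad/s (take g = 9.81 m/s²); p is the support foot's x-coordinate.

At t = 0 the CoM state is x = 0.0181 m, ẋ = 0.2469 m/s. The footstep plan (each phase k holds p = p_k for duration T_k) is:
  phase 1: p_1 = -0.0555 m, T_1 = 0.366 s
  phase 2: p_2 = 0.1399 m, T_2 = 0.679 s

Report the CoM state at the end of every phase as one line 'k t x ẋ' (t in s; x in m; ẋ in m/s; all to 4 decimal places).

phase 1: p=-0.0555, T=0.366, ωT=1.072234, cosh=1.632071, sinh=1.289828; start (x,ẋ)=(0.018100, 0.246900) → end (x,ẋ)=(0.173324, 0.681069)
phase 2: p=0.1399, T=0.679, ωT=1.989198, cosh=3.723239, sinh=3.586433; start (x,ẋ)=(0.173324, 0.681069) → end (x,ẋ)=(1.098115, 2.886964)

1 0.3660 0.1733 0.6811
2 1.0450 1.0981 2.8870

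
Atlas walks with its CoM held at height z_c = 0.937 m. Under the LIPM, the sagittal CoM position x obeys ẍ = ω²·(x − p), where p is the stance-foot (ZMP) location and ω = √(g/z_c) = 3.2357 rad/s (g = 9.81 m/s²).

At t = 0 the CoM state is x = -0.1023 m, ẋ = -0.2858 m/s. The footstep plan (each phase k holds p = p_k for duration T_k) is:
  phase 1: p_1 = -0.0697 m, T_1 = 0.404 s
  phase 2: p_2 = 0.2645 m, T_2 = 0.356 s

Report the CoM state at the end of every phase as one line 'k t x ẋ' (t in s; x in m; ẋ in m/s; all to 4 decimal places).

phase 1: p=-0.0697, T=0.404, ωT=1.307223, cosh=1.983233, sinh=1.712662; start (x,ẋ)=(-0.102300, -0.285800) → end (x,ẋ)=(-0.285628, -0.747466)
phase 2: p=0.2645, T=0.356, ωT=1.151909, cosh=1.740131, sinh=1.424098; start (x,ẋ)=(-0.285628, -0.747466) → end (x,ẋ)=(-1.021769, -3.835652)

1 0.4040 -0.2856 -0.7475
2 0.7600 -1.0218 -3.8357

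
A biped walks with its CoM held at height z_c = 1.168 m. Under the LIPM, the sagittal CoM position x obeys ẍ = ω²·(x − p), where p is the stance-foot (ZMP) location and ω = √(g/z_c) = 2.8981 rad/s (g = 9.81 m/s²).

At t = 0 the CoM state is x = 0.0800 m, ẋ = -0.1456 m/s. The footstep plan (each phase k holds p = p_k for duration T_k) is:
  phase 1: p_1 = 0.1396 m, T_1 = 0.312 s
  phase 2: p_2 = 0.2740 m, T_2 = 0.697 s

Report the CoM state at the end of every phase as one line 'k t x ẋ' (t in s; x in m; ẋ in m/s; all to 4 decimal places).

1 0.3120 0.0021 -0.3876
2 1.0090 -1.2643 -4.4050

phase 1: p=0.1396, T=0.312, ωT=0.904207, cosh=1.437418, sinh=1.032555; start (x,ẋ)=(0.080000, -0.145600) → end (x,ẋ)=(0.002055, -0.387638)
phase 2: p=0.2740, T=0.697, ωT=2.019976, cosh=3.835400, sinh=3.702742; start (x,ẋ)=(0.002055, -0.387638) → end (x,ẋ)=(-1.264283, -4.404971)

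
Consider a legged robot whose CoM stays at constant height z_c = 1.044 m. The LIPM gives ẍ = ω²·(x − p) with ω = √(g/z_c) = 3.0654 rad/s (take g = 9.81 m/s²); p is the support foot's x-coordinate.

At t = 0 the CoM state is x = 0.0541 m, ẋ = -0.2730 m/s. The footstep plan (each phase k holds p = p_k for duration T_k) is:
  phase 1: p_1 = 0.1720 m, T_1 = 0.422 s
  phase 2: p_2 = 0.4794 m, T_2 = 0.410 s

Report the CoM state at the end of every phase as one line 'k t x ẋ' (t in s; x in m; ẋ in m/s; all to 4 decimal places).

phase 1: p=0.1720, T=0.422, ωT=1.293599, cosh=1.960083, sinh=1.685801; start (x,ẋ)=(0.054100, -0.273000) → end (x,ẋ)=(-0.209229, -1.144369)
phase 2: p=0.4794, T=0.410, ωT=1.256814, cosh=1.899383, sinh=1.614824; start (x,ẋ)=(-0.209229, -1.144369) → end (x,ẋ)=(-1.431413, -5.582364)

1 0.4220 -0.2092 -1.1444
2 0.8320 -1.4314 -5.5824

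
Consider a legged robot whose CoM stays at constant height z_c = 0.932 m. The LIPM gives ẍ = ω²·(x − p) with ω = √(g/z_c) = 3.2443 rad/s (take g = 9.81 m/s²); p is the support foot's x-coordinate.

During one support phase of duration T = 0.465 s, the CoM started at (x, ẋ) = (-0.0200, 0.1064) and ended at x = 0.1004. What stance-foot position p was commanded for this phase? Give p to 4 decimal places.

ωT = 3.2443·0.465 = 1.508600; cosh(ωT) = 2.370808, sinh(ωT) = 2.149588
x(T) = p + (x₀−p)·cosh(ωT) + (ẋ₀/ω)·sinh(ωT) ⇒ p·(1 − cosh) = x(T) − x₀·cosh − (ẋ₀/ω)·sinh
numerator   = 0.1004 − (-0.0200)·2.370808 − (0.1064/3.2443)·2.149588 = 0.077318
denominator = 1 − 2.370808 = -1.370808
p = 0.077318 / -1.370808 = -0.0564

p = -0.0564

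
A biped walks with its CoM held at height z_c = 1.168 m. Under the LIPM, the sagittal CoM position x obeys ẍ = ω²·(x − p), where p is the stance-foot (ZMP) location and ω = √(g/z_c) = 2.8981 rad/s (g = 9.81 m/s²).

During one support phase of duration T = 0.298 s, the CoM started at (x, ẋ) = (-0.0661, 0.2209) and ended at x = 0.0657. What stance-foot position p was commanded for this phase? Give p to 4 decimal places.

ωT = 2.8981·0.298 = 0.863634; cosh(ωT) = 1.396695, sinh(ωT) = 0.975068
x(T) = p + (x₀−p)·cosh(ωT) + (ẋ₀/ω)·sinh(ωT) ⇒ p·(1 − cosh) = x(T) − x₀·cosh − (ẋ₀/ω)·sinh
numerator   = 0.0657 − (-0.0661)·1.396695 − (0.2209/2.8981)·0.975068 = 0.083700
denominator = 1 − 1.396695 = -0.396695
p = 0.083700 / -0.396695 = -0.2110

p = -0.2110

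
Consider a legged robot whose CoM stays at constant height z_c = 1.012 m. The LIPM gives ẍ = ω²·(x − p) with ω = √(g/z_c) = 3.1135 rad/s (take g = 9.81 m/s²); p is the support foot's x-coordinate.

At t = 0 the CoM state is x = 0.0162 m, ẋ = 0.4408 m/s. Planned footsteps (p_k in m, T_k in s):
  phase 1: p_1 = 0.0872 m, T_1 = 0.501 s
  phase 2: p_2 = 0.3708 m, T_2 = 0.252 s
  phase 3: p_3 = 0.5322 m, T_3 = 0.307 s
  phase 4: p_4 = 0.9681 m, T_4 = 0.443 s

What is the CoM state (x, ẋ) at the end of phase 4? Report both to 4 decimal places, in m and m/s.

x = -0.2101, ẋ = -3.2329

phase 1: p=0.0872, T=0.501, ωT=1.559864, cosh=2.484168, sinh=2.274003; start (x,ẋ)=(0.016200, 0.440800) → end (x,ẋ)=(0.232771, 0.592334)
phase 2: p=0.3708, T=0.252, ωT=0.784602, cosh=1.323918, sinh=0.867617; start (x,ẋ)=(0.232771, 0.592334) → end (x,ẋ)=(0.353122, 0.411339)
phase 3: p=0.5322, T=0.307, ωT=0.955844, cosh=1.492677, sinh=1.108189; start (x,ẋ)=(0.353122, 0.411339) → end (x,ẋ)=(0.411302, -0.003886)
phase 4: p=0.9681, T=0.443, ωT=1.379281, cosh=2.111901, sinh=1.860142; start (x,ẋ)=(0.411302, -0.003886) → end (x,ẋ)=(-0.210124, -3.232929)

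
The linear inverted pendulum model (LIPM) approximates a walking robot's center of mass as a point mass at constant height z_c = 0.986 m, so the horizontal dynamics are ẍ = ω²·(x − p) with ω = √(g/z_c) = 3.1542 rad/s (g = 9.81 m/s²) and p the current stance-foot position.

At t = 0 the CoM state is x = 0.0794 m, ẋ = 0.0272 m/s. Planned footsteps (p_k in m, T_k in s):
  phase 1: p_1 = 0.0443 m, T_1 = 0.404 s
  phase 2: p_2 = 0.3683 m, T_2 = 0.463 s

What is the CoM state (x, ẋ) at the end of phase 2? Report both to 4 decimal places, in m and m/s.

x = -0.0295, ẋ = -1.0229

phase 1: p=0.0443, T=0.404, ωT=1.274297, cosh=1.927907, sinh=1.648279; start (x,ẋ)=(0.079400, 0.027200) → end (x,ẋ)=(0.126183, 0.234924)
phase 2: p=0.3683, T=0.463, ωT=1.460395, cosh=2.269902, sinh=2.037757; start (x,ẋ)=(0.126183, 0.234924) → end (x,ẋ)=(-0.029509, -1.022949)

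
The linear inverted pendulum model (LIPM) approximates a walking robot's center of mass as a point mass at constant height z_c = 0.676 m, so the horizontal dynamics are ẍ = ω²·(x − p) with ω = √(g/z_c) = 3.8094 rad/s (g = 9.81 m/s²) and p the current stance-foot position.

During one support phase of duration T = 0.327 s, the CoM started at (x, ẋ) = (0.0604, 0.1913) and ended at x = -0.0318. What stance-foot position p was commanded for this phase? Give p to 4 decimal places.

p = 0.2558

ωT = 3.8094·0.327 = 1.245674; cosh(ωT) = 1.881511, sinh(ωT) = 1.593764
x(T) = p + (x₀−p)·cosh(ωT) + (ẋ₀/ω)·sinh(ωT) ⇒ p·(1 − cosh) = x(T) − x₀·cosh − (ẋ₀/ω)·sinh
numerator   = -0.0318 − (0.0604)·1.881511 − (0.1913/3.8094)·1.593764 = -0.225479
denominator = 1 − 1.881511 = -0.881511
p = -0.225479 / -0.881511 = 0.2558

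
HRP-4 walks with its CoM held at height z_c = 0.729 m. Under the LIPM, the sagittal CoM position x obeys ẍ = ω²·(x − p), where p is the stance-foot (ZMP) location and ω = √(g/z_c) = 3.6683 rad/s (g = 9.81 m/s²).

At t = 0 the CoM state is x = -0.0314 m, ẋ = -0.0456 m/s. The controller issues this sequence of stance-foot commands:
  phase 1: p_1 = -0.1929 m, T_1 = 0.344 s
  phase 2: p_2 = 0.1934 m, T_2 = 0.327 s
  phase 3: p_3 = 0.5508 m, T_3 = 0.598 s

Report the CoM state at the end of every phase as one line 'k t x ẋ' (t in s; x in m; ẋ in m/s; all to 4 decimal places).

1 0.3440 0.0950 0.8754
2 0.6710 0.3753 1.0398
3 1.2690 1.0093 1.8696

phase 1: p=-0.1929, T=0.344, ωT=1.261895, cosh=1.907613, sinh=1.624496; start (x,ẋ)=(-0.031400, -0.045600) → end (x,ẋ)=(0.094986, 0.875414)
phase 2: p=0.1934, T=0.327, ωT=1.199534, cosh=1.809953, sinh=1.508618; start (x,ẋ)=(0.094986, 0.875414) → end (x,ẋ)=(0.375296, 1.039826)
phase 3: p=0.5508, T=0.598, ωT=2.193643, cosh=4.539668, sinh=4.428159; start (x,ẋ)=(0.375296, 1.039826) → end (x,ẋ)=(1.009287, 1.869608)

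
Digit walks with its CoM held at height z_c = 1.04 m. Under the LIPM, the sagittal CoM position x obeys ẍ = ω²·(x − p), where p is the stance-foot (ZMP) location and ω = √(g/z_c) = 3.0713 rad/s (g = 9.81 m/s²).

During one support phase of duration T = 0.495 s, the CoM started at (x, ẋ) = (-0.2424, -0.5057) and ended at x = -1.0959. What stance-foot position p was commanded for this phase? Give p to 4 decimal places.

ωT = 3.0713·0.495 = 1.520293; cosh(ωT) = 2.396108, sinh(ωT) = 2.177460
x(T) = p + (x₀−p)·cosh(ωT) + (ẋ₀/ω)·sinh(ωT) ⇒ p·(1 − cosh) = x(T) − x₀·cosh − (ẋ₀/ω)·sinh
numerator   = -1.0959 − (-0.2424)·2.396108 − (-0.5057/3.0713)·2.177460 = -0.156557
denominator = 1 − 2.396108 = -1.396108
p = -0.156557 / -1.396108 = 0.1121

p = 0.1121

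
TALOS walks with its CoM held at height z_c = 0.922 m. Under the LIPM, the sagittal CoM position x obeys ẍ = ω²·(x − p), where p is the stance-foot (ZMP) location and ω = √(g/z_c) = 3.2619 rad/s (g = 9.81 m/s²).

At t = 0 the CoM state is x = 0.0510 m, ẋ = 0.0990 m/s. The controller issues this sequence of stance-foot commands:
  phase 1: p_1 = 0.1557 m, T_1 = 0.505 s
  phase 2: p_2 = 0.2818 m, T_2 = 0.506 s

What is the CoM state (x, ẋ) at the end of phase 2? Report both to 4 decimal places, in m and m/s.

x = -1.0669, ẋ = -4.3042

phase 1: p=0.1557, T=0.505, ωT=1.647259, cosh=2.692653, sinh=2.500076; start (x,ẋ)=(0.051000, 0.099000) → end (x,ẋ)=(-0.050342, -0.587256)
phase 2: p=0.2818, T=0.506, ωT=1.650521, cosh=2.700823, sinh=2.508873; start (x,ẋ)=(-0.050342, -0.587256) → end (x,ẋ)=(-1.066942, -4.304225)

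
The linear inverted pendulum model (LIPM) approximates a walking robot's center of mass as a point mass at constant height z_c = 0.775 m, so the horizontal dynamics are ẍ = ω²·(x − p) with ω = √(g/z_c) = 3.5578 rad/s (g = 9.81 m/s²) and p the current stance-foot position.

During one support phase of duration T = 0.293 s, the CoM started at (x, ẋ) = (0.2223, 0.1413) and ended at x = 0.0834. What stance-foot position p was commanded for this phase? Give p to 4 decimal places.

ωT = 3.5578·0.293 = 1.042435; cosh(ωT) = 1.594355, sinh(ωT) = 1.241760
x(T) = p + (x₀−p)·cosh(ωT) + (ẋ₀/ω)·sinh(ωT) ⇒ p·(1 − cosh) = x(T) − x₀·cosh − (ẋ₀/ω)·sinh
numerator   = 0.0834 − (0.2223)·1.594355 − (0.1413/3.5578)·1.241760 = -0.320342
denominator = 1 − 1.594355 = -0.594355
p = -0.320342 / -0.594355 = 0.5390

p = 0.5390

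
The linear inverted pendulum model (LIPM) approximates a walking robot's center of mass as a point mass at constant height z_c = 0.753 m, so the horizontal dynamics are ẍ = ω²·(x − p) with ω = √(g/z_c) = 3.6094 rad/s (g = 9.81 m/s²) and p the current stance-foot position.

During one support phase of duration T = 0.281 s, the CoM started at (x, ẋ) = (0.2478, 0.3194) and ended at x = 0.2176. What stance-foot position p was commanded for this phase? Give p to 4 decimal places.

ωT = 3.6094·0.281 = 1.014241; cosh(ωT) = 1.559974, sinh(ωT) = 1.197297
x(T) = p + (x₀−p)·cosh(ωT) + (ẋ₀/ω)·sinh(ωT) ⇒ p·(1 − cosh) = x(T) − x₀·cosh − (ẋ₀/ω)·sinh
numerator   = 0.2176 − (0.2478)·1.559974 − (0.3194/3.6094)·1.197297 = -0.274912
denominator = 1 − 1.559974 = -0.559974
p = -0.274912 / -0.559974 = 0.4909

p = 0.4909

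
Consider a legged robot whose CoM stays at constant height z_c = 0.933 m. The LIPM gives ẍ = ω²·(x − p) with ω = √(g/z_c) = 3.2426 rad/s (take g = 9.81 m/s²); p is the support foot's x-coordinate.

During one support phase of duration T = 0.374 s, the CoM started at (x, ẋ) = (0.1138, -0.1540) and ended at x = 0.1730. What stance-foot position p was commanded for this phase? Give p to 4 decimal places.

p = -0.0452

ωT = 3.2426·0.374 = 1.212732; cosh(ωT) = 1.830022, sinh(ωT) = 1.532638
x(T) = p + (x₀−p)·cosh(ωT) + (ẋ₀/ω)·sinh(ωT) ⇒ p·(1 − cosh) = x(T) − x₀·cosh − (ẋ₀/ω)·sinh
numerator   = 0.1730 − (0.1138)·1.830022 − (-0.1540/3.2426)·1.532638 = 0.037533
denominator = 1 − 1.830022 = -0.830022
p = 0.037533 / -0.830022 = -0.0452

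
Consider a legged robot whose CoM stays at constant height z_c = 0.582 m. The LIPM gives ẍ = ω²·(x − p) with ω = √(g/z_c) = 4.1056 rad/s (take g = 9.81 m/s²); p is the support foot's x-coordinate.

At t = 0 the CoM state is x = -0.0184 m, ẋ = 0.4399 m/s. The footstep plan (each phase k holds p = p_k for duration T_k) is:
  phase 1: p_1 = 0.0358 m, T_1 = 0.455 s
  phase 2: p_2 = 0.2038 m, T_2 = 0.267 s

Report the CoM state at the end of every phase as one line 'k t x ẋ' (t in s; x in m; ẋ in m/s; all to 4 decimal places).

phase 1: p=0.0358, T=0.455, ωT=1.868048, cosh=3.315034, sinh=3.160609; start (x,ẋ)=(-0.018400, 0.439900) → end (x,ẋ)=(0.194773, 0.754974)
phase 2: p=0.2038, T=0.267, ωT=1.096195, cosh=1.663449, sinh=1.329309; start (x,ẋ)=(0.194773, 0.754974) → end (x,ẋ)=(0.433229, 1.206593)

1 0.4550 0.1948 0.7550
2 0.7220 0.4332 1.2066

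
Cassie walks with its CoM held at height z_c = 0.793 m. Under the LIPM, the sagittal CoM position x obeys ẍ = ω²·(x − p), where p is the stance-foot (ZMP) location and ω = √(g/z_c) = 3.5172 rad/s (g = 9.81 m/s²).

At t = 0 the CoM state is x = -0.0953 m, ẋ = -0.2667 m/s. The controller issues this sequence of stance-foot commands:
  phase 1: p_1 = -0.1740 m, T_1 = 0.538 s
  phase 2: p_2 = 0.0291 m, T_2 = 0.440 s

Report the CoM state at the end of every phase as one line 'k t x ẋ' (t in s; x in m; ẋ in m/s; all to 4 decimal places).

1 0.5380 -0.1528 -0.0074
2 0.9780 -0.4225 -1.4539

phase 1: p=-0.1740, T=0.538, ωT=1.892254, cosh=3.392517, sinh=3.241786; start (x,ẋ)=(-0.095300, -0.266700) → end (x,ẋ)=(-0.152825, -0.007446)
phase 2: p=0.0291, T=0.440, ωT=1.547568, cosh=2.456395, sinh=2.243631; start (x,ẋ)=(-0.152825, -0.007446) → end (x,ẋ)=(-0.422530, -1.453915)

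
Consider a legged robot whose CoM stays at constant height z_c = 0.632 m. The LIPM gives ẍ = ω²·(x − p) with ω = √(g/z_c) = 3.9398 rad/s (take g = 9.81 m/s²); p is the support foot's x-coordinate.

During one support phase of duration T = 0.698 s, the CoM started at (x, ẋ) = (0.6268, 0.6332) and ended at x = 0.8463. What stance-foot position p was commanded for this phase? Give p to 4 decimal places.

p = 0.7774

ωT = 3.9398·0.698 = 2.749980; cosh(ωT) = 7.853127, sinh(ωT) = 7.789198
x(T) = p + (x₀−p)·cosh(ωT) + (ẋ₀/ω)·sinh(ωT) ⇒ p·(1 − cosh) = x(T) − x₀·cosh − (ẋ₀/ω)·sinh
numerator   = 0.8463 − (0.6268)·7.853127 − (0.6332/3.9398)·7.789198 = -5.327911
denominator = 1 − 7.853127 = -6.853127
p = -5.327911 / -6.853127 = 0.7774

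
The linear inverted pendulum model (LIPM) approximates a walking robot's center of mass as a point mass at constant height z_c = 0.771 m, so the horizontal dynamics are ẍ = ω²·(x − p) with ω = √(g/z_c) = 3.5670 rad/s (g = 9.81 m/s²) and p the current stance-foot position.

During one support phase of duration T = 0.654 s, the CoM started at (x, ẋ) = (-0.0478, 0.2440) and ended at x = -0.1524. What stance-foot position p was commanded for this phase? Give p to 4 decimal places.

p = 0.0602

ωT = 3.5670·0.654 = 2.332818; cosh(ωT) = 5.201984, sinh(ωT) = 5.104962
x(T) = p + (x₀−p)·cosh(ωT) + (ẋ₀/ω)·sinh(ωT) ⇒ p·(1 − cosh) = x(T) − x₀·cosh − (ẋ₀/ω)·sinh
numerator   = -0.1524 − (-0.0478)·5.201984 − (0.2440/3.5670)·5.104962 = -0.252949
denominator = 1 − 5.201984 = -4.201984
p = -0.252949 / -4.201984 = 0.0602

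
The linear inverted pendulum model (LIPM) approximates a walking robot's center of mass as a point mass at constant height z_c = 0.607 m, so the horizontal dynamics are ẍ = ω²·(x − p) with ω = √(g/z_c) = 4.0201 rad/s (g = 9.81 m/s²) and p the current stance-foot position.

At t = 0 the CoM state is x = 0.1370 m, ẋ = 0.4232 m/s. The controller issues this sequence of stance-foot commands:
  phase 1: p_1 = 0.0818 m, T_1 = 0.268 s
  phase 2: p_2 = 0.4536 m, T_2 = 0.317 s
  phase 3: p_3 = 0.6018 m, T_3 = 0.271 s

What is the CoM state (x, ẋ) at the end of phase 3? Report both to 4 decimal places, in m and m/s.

x = 0.8672, ẋ = 1.4146

phase 1: p=0.0818, T=0.268, ωT=1.077387, cosh=1.638739, sinh=1.298255; start (x,ẋ)=(0.137000, 0.423200) → end (x,ẋ)=(0.308927, 0.981610)
phase 2: p=0.4536, T=0.317, ωT=1.274372, cosh=1.928030, sinh=1.648424; start (x,ẋ)=(0.308927, 0.981610) → end (x,ẋ)=(0.577171, 0.933850)
phase 3: p=0.6018, T=0.271, ωT=1.089447, cosh=1.654516, sinh=1.318114; start (x,ẋ)=(0.577171, 0.933850) → end (x,ẋ)=(0.867242, 1.414561)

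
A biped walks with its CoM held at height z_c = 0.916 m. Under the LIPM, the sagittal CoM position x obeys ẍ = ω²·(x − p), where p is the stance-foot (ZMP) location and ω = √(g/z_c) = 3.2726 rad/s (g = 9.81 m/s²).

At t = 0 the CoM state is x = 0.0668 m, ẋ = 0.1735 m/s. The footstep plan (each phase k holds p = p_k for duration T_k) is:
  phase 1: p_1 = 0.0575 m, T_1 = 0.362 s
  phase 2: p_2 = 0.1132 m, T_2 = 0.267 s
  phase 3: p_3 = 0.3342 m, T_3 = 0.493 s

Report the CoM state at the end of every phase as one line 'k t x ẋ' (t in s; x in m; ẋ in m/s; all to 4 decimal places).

phase 1: p=0.0575, T=0.362, ωT=1.184681, cosh=1.787744, sinh=1.481900; start (x,ẋ)=(0.066800, 0.173500) → end (x,ẋ)=(0.152690, 0.355275)
phase 2: p=0.1132, T=0.267, ωT=0.873784, cosh=1.406665, sinh=0.989296; start (x,ẋ)=(0.152690, 0.355275) → end (x,ẋ)=(0.276148, 0.627606)
phase 3: p=0.3342, T=0.493, ωT=1.613392, cosh=2.609510, sinh=2.410299; start (x,ẋ)=(0.276148, 0.627606) → end (x,ẋ)=(0.644951, 1.179836)

1 0.3620 0.1527 0.3553
2 0.6290 0.2761 0.6276
3 1.1220 0.6450 1.1798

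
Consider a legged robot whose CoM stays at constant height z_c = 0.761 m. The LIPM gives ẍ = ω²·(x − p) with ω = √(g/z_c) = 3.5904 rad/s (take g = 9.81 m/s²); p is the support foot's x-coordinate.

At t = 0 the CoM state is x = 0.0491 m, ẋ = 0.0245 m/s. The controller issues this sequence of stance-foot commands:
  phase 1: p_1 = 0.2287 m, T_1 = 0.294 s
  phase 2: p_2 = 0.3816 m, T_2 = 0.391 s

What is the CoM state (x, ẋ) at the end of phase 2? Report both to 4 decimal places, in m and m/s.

phase 1: p=0.2287, T=0.294, ωT=1.055578, cosh=1.610813, sinh=1.262822; start (x,ẋ)=(0.049100, 0.024500) → end (x,ẋ)=(-0.051985, -0.774848)
phase 2: p=0.3816, T=0.391, ωT=1.403846, cosh=2.158239, sinh=1.912589; start (x,ẋ)=(-0.051985, -0.774848) → end (x,ẋ)=(-0.966937, -4.649716)

x = -0.9669, ẋ = -4.6497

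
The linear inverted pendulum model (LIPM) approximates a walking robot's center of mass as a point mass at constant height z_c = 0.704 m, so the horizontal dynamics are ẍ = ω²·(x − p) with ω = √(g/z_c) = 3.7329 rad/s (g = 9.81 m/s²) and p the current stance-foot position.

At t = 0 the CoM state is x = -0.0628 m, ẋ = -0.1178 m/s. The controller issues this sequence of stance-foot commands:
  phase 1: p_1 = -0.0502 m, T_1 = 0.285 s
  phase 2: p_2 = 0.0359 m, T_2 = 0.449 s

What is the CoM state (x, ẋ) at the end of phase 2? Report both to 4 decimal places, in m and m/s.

phase 1: p=-0.0502, T=0.285, ωT=1.063876, cosh=1.621349, sinh=1.276233; start (x,ẋ)=(-0.062800, -0.117800) → end (x,ẋ)=(-0.110903, -0.251022)
phase 2: p=0.0359, T=0.449, ωT=1.676072, cosh=2.765815, sinh=2.578707; start (x,ẋ)=(-0.110903, -0.251022) → end (x,ẋ)=(-0.543538, -2.107418)

x = -0.5435, ẋ = -2.1074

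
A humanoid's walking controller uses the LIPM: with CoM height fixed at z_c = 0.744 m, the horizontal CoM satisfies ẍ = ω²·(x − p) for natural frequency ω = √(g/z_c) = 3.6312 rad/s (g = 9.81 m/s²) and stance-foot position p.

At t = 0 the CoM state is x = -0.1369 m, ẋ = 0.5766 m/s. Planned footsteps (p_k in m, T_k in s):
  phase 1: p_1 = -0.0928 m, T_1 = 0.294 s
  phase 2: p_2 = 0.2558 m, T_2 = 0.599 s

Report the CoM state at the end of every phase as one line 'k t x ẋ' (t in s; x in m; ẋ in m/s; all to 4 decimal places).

phase 1: p=-0.0928, T=0.294, ωT=1.067573, cosh=1.626077, sinh=1.282235; start (x,ẋ)=(-0.136900, 0.576600) → end (x,ẋ)=(0.039097, 0.732264)
phase 2: p=0.2558, T=0.599, ωT=2.175089, cosh=4.458282, sinh=4.344684; start (x,ẋ)=(0.039097, 0.732264) → end (x,ẋ)=(0.165820, -0.154162)

1 0.2940 0.0391 0.7323
2 0.8930 0.1658 -0.1542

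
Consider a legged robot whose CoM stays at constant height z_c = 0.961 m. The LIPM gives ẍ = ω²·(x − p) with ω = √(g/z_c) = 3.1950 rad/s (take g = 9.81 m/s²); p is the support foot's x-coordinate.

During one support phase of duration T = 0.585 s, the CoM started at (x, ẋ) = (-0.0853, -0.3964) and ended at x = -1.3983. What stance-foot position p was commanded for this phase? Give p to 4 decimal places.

ωT = 3.1950·0.585 = 1.869075; cosh(ωT) = 3.318282, sinh(ωT) = 3.164016
x(T) = p + (x₀−p)·cosh(ωT) + (ẋ₀/ω)·sinh(ωT) ⇒ p·(1 − cosh) = x(T) − x₀·cosh − (ẋ₀/ω)·sinh
numerator   = -1.3983 − (-0.0853)·3.318282 − (-0.3964/3.1950)·3.164016 = -0.722695
denominator = 1 − 3.318282 = -2.318282
p = -0.722695 / -2.318282 = 0.3117

p = 0.3117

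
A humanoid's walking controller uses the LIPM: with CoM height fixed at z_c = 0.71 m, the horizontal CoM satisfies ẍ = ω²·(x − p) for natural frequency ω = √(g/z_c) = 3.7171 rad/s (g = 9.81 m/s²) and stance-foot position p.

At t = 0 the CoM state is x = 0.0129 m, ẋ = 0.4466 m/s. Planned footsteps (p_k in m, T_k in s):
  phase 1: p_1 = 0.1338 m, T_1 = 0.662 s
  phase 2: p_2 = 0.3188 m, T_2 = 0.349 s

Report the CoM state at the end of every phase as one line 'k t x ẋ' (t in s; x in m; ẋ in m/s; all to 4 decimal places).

phase 1: p=0.1338, T=0.662, ωT=2.460720, cosh=5.899309, sinh=5.813935; start (x,ẋ)=(0.012900, 0.446600) → end (x,ẋ)=(0.119103, 0.021864)
phase 2: p=0.3188, T=0.349, ωT=1.297268, cosh=1.966281, sinh=1.693004; start (x,ẋ)=(0.119103, 0.021864) → end (x,ẋ)=(-0.063902, -1.213716)

1 0.6620 0.1191 0.0219
2 1.0110 -0.0639 -1.2137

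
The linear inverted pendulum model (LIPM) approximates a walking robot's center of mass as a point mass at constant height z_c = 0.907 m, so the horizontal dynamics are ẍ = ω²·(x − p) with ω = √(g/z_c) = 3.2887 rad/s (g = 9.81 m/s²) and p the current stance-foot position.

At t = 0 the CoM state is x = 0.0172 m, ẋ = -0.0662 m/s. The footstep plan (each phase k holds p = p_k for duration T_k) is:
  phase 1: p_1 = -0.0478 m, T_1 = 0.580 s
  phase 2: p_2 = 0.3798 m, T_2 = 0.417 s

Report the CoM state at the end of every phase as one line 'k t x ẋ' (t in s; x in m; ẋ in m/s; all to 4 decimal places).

1 0.5800 0.1096 0.4762
2 0.9970 0.0801 -0.6392

phase 1: p=-0.0478, T=0.580, ωT=1.907446, cosh=3.442161, sinh=3.293702; start (x,ẋ)=(0.017200, -0.066200) → end (x,ẋ)=(0.109640, 0.476209)
phase 2: p=0.3798, T=0.417, ωT=1.371388, cosh=2.097285, sinh=1.843531; start (x,ẋ)=(0.109640, 0.476209) → end (x,ẋ)=(0.080143, -0.639187)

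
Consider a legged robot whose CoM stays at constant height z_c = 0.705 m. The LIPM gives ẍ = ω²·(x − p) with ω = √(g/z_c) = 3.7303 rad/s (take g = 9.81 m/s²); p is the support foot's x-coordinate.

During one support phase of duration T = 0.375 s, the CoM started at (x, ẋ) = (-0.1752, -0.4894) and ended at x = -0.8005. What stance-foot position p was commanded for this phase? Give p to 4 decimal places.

p = 0.1519

ωT = 3.7303·0.375 = 1.398863; cosh(ωT) = 2.148734, sinh(ωT) = 1.901856
x(T) = p + (x₀−p)·cosh(ωT) + (ẋ₀/ω)·sinh(ωT) ⇒ p·(1 − cosh) = x(T) − x₀·cosh − (ẋ₀/ω)·sinh
numerator   = -0.8005 − (-0.1752)·2.148734 − (-0.4894/3.7303)·1.901856 = -0.174526
denominator = 1 − 2.148734 = -1.148734
p = -0.174526 / -1.148734 = 0.1519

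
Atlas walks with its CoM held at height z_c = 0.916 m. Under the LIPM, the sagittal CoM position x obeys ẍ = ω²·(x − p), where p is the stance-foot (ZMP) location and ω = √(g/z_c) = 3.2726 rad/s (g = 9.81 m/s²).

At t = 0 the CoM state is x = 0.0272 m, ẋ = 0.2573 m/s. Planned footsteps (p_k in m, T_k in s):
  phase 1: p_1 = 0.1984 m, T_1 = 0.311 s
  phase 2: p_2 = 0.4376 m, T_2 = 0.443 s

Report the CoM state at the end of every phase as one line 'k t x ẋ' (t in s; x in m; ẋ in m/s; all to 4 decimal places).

phase 1: p=0.1984, T=0.311, ωT=1.017779, cosh=1.564219, sinh=1.202822; start (x,ẋ)=(0.027200, 0.257300) → end (x,ẋ)=(0.025175, -0.271431)
phase 2: p=0.4376, T=0.443, ωT=1.449762, cosh=2.248363, sinh=2.013736; start (x,ẋ)=(0.025175, -0.271431) → end (x,ẋ)=(-0.656702, -3.328221)

1 0.3110 0.0252 -0.2714
2 0.7540 -0.6567 -3.3282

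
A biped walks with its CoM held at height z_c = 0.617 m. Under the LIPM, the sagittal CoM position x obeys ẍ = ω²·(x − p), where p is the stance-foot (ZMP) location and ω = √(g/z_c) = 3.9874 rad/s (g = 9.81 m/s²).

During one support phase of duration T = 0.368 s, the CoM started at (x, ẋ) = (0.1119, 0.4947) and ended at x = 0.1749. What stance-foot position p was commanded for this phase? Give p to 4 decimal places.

p = 0.2612

ωT = 3.9874·0.368 = 1.467363; cosh(ωT) = 2.284157, sinh(ωT) = 2.053625
x(T) = p + (x₀−p)·cosh(ωT) + (ẋ₀/ω)·sinh(ωT) ⇒ p·(1 − cosh) = x(T) − x₀·cosh − (ẋ₀/ω)·sinh
numerator   = 0.1749 − (0.1119)·2.284157 − (0.4947/3.9874)·2.053625 = -0.335482
denominator = 1 − 2.284157 = -1.284157
p = -0.335482 / -1.284157 = 0.2612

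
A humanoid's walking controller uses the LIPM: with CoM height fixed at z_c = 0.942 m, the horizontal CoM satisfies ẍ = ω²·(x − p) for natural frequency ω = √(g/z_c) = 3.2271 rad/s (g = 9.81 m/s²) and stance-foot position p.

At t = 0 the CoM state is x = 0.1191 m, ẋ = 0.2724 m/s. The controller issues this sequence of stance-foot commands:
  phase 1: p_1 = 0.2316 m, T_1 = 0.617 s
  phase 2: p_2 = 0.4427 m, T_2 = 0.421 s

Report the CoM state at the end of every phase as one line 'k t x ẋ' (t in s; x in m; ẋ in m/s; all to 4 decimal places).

1 0.6170 0.1153 -0.2886
2 1.0380 -0.3988 -2.5181

phase 1: p=0.2316, T=0.617, ωT=1.991121, cosh=3.730140, sinh=3.593597; start (x,ẋ)=(0.119100, 0.272400) → end (x,ẋ)=(0.115295, -0.288561)
phase 2: p=0.4427, T=0.421, ωT=1.358609, cosh=2.073898, sinh=1.816880; start (x,ẋ)=(0.115295, -0.288561) → end (x,ẋ)=(-0.398766, -2.518102)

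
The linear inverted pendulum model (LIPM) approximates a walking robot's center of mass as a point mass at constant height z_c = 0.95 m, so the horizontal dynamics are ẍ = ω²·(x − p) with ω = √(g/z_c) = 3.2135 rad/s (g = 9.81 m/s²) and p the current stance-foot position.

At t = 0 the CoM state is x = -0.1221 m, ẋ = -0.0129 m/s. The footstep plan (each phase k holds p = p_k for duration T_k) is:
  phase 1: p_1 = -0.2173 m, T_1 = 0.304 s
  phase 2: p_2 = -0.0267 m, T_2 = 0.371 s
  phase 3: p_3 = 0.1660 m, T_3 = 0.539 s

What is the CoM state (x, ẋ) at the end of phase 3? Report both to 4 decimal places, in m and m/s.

x = 0.0807, ẋ = -0.1380

phase 1: p=-0.2173, T=0.304, ωT=0.976904, cosh=1.516347, sinh=1.139872; start (x,ẋ)=(-0.122100, -0.012900) → end (x,ẋ)=(-0.077520, 0.329155)
phase 2: p=-0.0267, T=0.371, ωT=1.192209, cosh=1.798949, sinh=1.495399; start (x,ẋ)=(-0.077520, 0.329155) → end (x,ẋ)=(0.035050, 0.347921)
phase 3: p=0.1660, T=0.539, ωT=1.732077, cosh=2.914648, sinh=2.737731; start (x,ẋ)=(0.035050, 0.347921) → end (x,ẋ)=(0.080738, -0.137989)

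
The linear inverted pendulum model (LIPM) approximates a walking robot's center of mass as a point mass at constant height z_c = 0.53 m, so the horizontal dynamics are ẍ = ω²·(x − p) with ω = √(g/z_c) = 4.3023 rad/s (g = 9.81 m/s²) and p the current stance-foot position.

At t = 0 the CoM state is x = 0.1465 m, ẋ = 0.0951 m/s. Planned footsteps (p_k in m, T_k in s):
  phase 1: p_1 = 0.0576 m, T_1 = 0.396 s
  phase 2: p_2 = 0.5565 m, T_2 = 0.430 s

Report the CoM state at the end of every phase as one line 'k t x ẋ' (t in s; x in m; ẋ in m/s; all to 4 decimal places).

1 0.3960 0.3686 1.2858
2 0.8260 0.8712 1.6831

phase 1: p=0.0576, T=0.396, ωT=1.703711, cosh=2.838152, sinh=2.656145; start (x,ẋ)=(0.146500, 0.095100) → end (x,ẋ)=(0.368624, 1.285816)
phase 2: p=0.5565, T=0.430, ωT=1.849989, cosh=3.258494, sinh=3.101255; start (x,ẋ)=(0.368624, 1.285816) → end (x,ẋ)=(0.871172, 1.683088)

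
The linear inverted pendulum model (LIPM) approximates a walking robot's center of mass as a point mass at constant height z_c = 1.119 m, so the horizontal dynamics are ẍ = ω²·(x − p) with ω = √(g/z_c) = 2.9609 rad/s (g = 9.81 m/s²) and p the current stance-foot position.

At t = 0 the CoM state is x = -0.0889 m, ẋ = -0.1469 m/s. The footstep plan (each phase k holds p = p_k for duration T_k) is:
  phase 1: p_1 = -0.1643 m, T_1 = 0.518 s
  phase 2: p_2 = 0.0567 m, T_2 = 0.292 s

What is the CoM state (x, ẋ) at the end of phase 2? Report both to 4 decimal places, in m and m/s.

phase 1: p=-0.1643, T=0.518, ωT=1.533746, cosh=2.425618, sinh=2.209892; start (x,ẋ)=(-0.088900, -0.146900) → end (x,ẋ)=(-0.091048, 0.137039)
phase 2: p=0.0567, T=0.292, ωT=0.864583, cosh=1.397621, sinh=0.976394; start (x,ẋ)=(-0.091048, 0.137039) → end (x,ẋ)=(-0.104606, -0.235613)

x = -0.1046, ẋ = -0.2356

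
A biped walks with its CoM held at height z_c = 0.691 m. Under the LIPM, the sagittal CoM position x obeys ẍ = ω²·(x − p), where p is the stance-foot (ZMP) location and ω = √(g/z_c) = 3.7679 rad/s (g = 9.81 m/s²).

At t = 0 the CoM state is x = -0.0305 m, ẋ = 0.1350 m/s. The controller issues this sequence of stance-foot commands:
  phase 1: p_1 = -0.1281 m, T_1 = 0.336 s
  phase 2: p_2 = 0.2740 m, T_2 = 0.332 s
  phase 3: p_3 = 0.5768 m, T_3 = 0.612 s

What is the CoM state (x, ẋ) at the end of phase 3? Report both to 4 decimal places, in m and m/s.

x = 0.2838, ẋ = -0.9488

phase 1: p=-0.1281, T=0.336, ωT=1.266014, cosh=1.914321, sinh=1.632368; start (x,ẋ)=(-0.030500, 0.135000) → end (x,ẋ)=(0.117224, 0.858732)
phase 2: p=0.2740, T=0.332, ωT=1.250943, cosh=1.889935, sinh=1.603700; start (x,ẋ)=(0.117224, 0.858732) → end (x,ẋ)=(0.343198, 0.675614)
phase 3: p=0.5768, T=0.612, ωT=2.305955, cosh=5.066709, sinh=4.967045; start (x,ẋ)=(0.343198, 0.675614) → end (x,ẋ)=(0.283837, -0.948798)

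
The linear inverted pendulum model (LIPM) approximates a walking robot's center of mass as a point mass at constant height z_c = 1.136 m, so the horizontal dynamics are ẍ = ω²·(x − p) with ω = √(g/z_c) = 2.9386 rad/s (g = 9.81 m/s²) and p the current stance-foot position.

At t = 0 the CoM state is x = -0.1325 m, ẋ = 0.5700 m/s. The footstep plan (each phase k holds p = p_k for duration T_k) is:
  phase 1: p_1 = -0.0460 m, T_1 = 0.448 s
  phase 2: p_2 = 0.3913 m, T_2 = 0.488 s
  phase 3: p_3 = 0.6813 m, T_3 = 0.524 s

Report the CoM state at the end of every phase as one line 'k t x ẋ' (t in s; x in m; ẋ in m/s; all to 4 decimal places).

1 0.4480 0.1169 0.6995
2 0.9360 0.2539 -0.0449
3 1.4600 -0.3953 -2.9040

phase 1: p=-0.0460, T=0.448, ωT=1.316493, cosh=1.999195, sinh=1.731121; start (x,ẋ)=(-0.132500, 0.570000) → end (x,ẋ)=(0.116855, 0.699509)
phase 2: p=0.3913, T=0.488, ωT=1.434037, cosh=2.216973, sinh=1.978629; start (x,ẋ)=(0.116855, 0.699509) → end (x,ẋ)=(0.253859, -0.044939)
phase 3: p=0.6813, T=0.524, ωT=1.539826, cosh=2.439099, sinh=2.224681; start (x,ẋ)=(0.253859, -0.044939) → end (x,ẋ)=(-0.395293, -2.903985)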